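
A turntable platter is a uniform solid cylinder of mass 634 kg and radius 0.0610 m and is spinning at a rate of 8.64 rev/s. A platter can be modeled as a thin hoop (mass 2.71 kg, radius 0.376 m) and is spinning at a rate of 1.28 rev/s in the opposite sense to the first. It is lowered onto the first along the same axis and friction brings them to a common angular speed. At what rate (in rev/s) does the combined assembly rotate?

|ω_f| ≈ 6.21 rev/s

The coupling torques are internal; angular momentum about the shared axis is conserved.
Moments of inertia: I_A = ½(634)(0.0610)² = 1.180 kg·m²; I_B = (2.71)(0.376)² = 0.3831 kg·m².
Taking A's sense as positive: L = (1.180)(8.64) − (0.3831)(1.28) = 9.701 kg·m²·rev/s.
Combined I = 1.180 + 0.3831 = 1.563 kg·m².
ω_f = L / I = 9.701 / 1.563 = 6.208 rev/s.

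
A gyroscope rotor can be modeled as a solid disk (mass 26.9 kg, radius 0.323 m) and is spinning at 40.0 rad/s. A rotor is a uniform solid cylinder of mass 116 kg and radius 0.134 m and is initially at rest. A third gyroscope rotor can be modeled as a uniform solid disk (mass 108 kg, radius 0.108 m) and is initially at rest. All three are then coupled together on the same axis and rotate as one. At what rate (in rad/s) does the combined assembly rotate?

No external torque acts about the common axis, so total angular momentum is conserved.
Moments of inertia: I_A = ½(26.9)(0.323)² = 1.403 kg·m²; I_B = ½(116)(0.134)² = 1.041 kg·m²; I_C = ½(108)(0.108)² = 0.6299 kg·m².
Taking A's sense as positive: L = (1.403)(40.0) = 56.13 kg·m²·rad/s.
Combined I = 1.403 + 1.041 + 0.6299 = 3.075 kg·m².
ω_f = L / I = 56.13 / 3.075 = 18.26 rad/s.

|ω_f| ≈ 18.3 rad/s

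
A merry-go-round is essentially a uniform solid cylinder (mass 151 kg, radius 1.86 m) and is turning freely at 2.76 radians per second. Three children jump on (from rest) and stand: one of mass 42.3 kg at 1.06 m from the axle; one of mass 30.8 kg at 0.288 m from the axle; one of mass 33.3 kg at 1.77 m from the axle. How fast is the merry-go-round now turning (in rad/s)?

No external torque acts about the axle; L_before = L_after.
I_p = ½(151)(1.86)² = 261.2 kg·m².
Added inertia Σmr² = (42.3)(1.06)² + (30.8)(0.288)² + (33.3)(1.77)² = 154.4 kg·m²; I_f = 261.2 + 154.4 = 415.6 kg·m².
ω_f = I_p ω_i / I_f = (261.2)(2.76) / 415.6 = 1.735 rad/s.

ω_f ≈ 1.73 rad/s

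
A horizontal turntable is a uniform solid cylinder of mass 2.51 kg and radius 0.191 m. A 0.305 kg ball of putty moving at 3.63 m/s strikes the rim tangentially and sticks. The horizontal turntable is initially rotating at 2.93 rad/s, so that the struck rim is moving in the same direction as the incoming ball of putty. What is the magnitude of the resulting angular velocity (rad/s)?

About the axle the impulsive forces during the collision are internal, so angular momentum about that axis is conserved.
I_p = ½(2.51)(0.191)² = 0.04578 kg·m². Taking the sense of the ball of putty's angular momentum as positive, L_{ball} = m v R = (0.305)(3.63)(0.191) = 0.2115 kg·m²/s.
L_i = +I_p ω_p + m v R = +(0.04578)(2.93) + 0.2115 = 0.3456 kg·m²/s.
After sticking, I_f = I_p + m R² = 0.04578 + (0.305)(0.191)² = 0.05691 kg·m².
ω_f = L_i / I_f = 0.3456 / 0.05691 = 6.073 rad/s.

|ω_f| ≈ 6.07 rad/s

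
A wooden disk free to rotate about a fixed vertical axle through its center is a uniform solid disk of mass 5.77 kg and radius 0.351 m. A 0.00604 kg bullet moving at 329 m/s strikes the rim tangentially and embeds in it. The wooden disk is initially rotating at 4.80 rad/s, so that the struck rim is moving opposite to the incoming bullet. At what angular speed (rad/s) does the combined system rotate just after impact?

|ω_f| ≈ 2.83 rad/s

The axle reaction passes through the axle and exerts no torque about it; angular momentum about the axle is conserved through the impact.
I_p = ½(5.77)(0.351)² = 0.3554 kg·m². Taking the sense of the bullet's angular momentum as positive, L_{bullet} = m v R = (0.00604)(329)(0.351) = 0.6975 kg·m²/s.
L_i = −I_p ω_p + m v R = −(0.3554)(4.80) + 0.6975 = -1.009 kg·m²/s.
After sticking, I_f = I_p + m R² = 0.3554 + (0.00604)(0.351)² = 0.3562 kg·m².
ω_f = L_i / I_f = -1.009 / 0.3562 = -2.832 rad/s.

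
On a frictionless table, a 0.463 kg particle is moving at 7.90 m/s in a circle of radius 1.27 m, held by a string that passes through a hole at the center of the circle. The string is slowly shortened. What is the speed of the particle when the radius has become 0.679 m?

v₂ ≈ 14.8 m/s

The only horizontal force on the mass is along the cord (radial), so it exerts no torque about the hole and angular momentum m v r is conserved.
v₂ = v₁ r₁ / r₂ = (7.90)(1.27) / (0.679) = 14.78 m/s.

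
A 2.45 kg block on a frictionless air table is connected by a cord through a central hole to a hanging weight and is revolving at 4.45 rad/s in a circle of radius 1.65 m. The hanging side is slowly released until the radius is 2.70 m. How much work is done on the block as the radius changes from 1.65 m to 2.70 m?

No torque about the axis ⇒ m r₁² ω₁ = m r₂² ω₂.
ω₂ = ω₁ (r₁/r₂)² = (4.45)(1.65/2.70)² = 1.662 rad/s.
W = ΔKE = ½m(v₂² − v₁²) = -41.38 J.

W ≈ -41.4 J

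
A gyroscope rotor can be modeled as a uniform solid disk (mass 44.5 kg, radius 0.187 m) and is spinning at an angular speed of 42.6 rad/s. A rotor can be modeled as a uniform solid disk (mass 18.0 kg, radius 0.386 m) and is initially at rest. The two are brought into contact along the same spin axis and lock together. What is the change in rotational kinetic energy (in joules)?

The coupling torques are internal; angular momentum about the shared axis is conserved.
Moments of inertia: I_A = ½(44.5)(0.187)² = 0.7781 kg·m²; I_B = ½(18.0)(0.386)² = 1.341 kg·m².
Taking A's sense as positive: L = (0.7781)(42.6) = 33.15 kg·m²·rad/s.
Combined I = 0.7781 + 1.341 = 2.119 kg·m².
ω_f = L / I = 33.15 / 2.119 = 15.64 rad/s.
KE_i = ½ΣIω² = 706.0 J; KE_f = ½(2.119)(15.64)² = 259.2 J.

ΔKE ≈ -447 J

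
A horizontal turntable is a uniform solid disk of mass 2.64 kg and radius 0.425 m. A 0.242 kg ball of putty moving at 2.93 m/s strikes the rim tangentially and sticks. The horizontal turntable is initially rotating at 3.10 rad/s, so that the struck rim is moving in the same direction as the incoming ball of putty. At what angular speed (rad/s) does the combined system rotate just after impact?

|ω_f| ≈ 3.69 rad/s

The axle reaction passes through the axle and exerts no torque about it; angular momentum about the axle is conserved through the impact.
I_p = ½(2.64)(0.425)² = 0.2384 kg·m². Taking the sense of the ball of putty's angular momentum as positive, L_{ball} = m v R = (0.242)(2.93)(0.425) = 0.3014 kg·m²/s.
L_i = +I_p ω_p + m v R = +(0.2384)(3.10) + 0.3014 = 1.040 kg·m²/s.
After sticking, I_f = I_p + m R² = 0.2384 + (0.242)(0.425)² = 0.2821 kg·m².
ω_f = L_i / I_f = 1.040 / 0.2821 = 3.688 rad/s.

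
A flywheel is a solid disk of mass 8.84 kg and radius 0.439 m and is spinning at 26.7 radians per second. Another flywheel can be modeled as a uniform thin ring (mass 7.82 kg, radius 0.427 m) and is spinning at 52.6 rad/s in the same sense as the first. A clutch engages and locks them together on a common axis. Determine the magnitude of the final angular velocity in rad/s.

The coupling torques are internal; angular momentum about the shared axis is conserved.
Moments of inertia: I_A = ½(8.84)(0.439)² = 0.8518 kg·m²; I_B = (7.82)(0.427)² = 1.426 kg·m².
Taking A's sense as positive: L = (0.8518)(26.7) + (1.426)(52.6) = 97.74 kg·m²·rad/s.
Combined I = 0.8518 + 1.426 = 2.278 kg·m².
ω_f = L / I = 97.74 / 2.278 = 42.91 rad/s.

|ω_f| ≈ 42.9 rad/s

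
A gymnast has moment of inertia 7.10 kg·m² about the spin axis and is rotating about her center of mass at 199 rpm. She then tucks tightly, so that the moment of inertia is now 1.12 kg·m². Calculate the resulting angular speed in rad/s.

No external torque acts about the spin axis, so angular momentum is conserved.
ω₂ = I₁ω₁ / I₂ = (7.100)(199 rpm) / (1.120) = 1262 rpm = 132.1 rad/s.

ω₂ ≈ 132 rad/s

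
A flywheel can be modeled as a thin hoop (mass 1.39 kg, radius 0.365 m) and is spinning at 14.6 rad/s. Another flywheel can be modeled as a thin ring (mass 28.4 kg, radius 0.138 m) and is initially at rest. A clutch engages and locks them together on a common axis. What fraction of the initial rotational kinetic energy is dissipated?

No external torque acts about the common axis, so total angular momentum is conserved.
Moments of inertia: I_A = (1.39)(0.365)² = 0.1852 kg·m²; I_B = (28.4)(0.138)² = 0.5408 kg·m².
Taking A's sense as positive: L = (0.1852)(14.6) = 2.704 kg·m²·rad/s.
Combined I = 0.1852 + 0.5408 = 0.7260 kg·m².
ω_f = L / I = 2.704 / 0.7260 = 3.724 rad/s.
KE_i = ½ΣIω² = 19.74 J; KE_f = ½(0.7260)(3.724)² = 5.034 J.
Fraction dissipated = (KE_i − KE_f)/KE_i = 0.7449.

fraction ≈ 0.745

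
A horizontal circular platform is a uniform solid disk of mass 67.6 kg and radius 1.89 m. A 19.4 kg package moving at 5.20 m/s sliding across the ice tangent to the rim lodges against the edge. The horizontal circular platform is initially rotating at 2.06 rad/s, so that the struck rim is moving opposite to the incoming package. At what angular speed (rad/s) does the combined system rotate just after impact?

About the central axle the impulsive forces during the collision are internal, so angular momentum about that axis is conserved.
I_p = ½(67.6)(1.89)² = 120.7 kg·m². Taking the sense of the package's angular momentum as positive, L_{package} = m v R = (19.4)(5.20)(1.89) = 190.7 kg·m²/s.
L_i = −I_p ω_p + m v R = −(120.7)(2.06) + 190.7 = -58.05 kg·m²/s.
After sticking, I_f = I_p + m R² = 120.7 + (19.4)(1.89)² = 190.0 kg·m².
ω_f = L_i / I_f = -58.05 / 190.0 = -0.3055 rad/s.

|ω_f| ≈ 0.305 rad/s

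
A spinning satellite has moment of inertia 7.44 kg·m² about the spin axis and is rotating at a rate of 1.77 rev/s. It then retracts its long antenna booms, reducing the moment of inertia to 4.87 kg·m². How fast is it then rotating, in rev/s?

Angular momentum about the spin axis is conserved since the torque about it is zero.
ω₂ = I₁ω₁ / I₂ = (7.440)(1.77 rev/s) / (4.870) = 2.704 rev/s.

ω₂ ≈ 2.70 rev/s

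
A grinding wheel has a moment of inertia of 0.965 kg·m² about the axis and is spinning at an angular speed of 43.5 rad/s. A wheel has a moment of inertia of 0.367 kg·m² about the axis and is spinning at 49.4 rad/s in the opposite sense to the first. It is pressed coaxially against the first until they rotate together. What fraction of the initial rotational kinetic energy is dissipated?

fraction ≈ 0.843

The coupling torques are internal; angular momentum about the shared axis is conserved.
Taking A's sense as positive: L = (0.9650)(43.5) − (0.3670)(49.4) = 23.85 kg·m²·rad/s.
Combined I = 0.9650 + 0.3670 = 1.332 kg·m².
ω_f = L / I = 23.85 / 1.332 = 17.90 rad/s.
KE_i = ½ΣIω² = 1361 J; KE_f = ½(1.332)(17.90)² = 213.5 J.
Fraction dissipated = (KE_i − KE_f)/KE_i = 0.8431.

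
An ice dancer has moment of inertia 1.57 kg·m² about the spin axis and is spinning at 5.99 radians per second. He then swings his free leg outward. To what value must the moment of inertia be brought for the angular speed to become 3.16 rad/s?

I₂ ≈ 2.98 kg·m²

No external torque acts about the spin axis, so angular momentum is conserved.
I₂ = I₁ω₁ / ω₂ = (1.57)(5.99) / (3.16) = 2.976 kg·m².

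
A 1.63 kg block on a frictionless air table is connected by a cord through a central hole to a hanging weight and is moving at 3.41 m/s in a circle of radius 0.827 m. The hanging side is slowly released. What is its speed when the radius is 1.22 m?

The only horizontal force on the mass is along the cord (radial), so it exerts no torque about the hole and angular momentum m v r is conserved.
v₂ = v₁ r₁ / r₂ = (3.41)(0.827) / (1.22) = 2.312 m/s.

v₂ ≈ 2.31 m/s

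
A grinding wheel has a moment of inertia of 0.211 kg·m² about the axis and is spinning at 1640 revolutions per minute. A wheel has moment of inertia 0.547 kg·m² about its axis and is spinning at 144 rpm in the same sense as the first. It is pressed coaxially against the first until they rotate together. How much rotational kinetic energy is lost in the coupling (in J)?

No external torque acts about the common axis, so total angular momentum is conserved.
Taking A's sense as positive: L = (0.2110)(1640) + (0.5470)(144) = 424.8 kg·m²·rpm.
Combined I = 0.2110 + 0.5470 = 0.7580 kg·m².
ω_f = L / I = 424.8 / 0.7580 = 560.4 rpm.
KE_i = ½ΣIω² = 3174 J; KE_f = ½(0.7580)(58.69)² = 1305 J.

ΔKE lost ≈ 1870 J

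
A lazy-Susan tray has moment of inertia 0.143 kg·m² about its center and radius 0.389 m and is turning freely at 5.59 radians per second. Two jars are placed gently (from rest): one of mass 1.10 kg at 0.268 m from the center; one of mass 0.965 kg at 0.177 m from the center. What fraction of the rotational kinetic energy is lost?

fraction ≈ 0.433

No external torque acts about the center; L_before = L_after.
Added inertia Σmr² = (1.10)(0.268)² + (0.965)(0.177)² = 0.1092 kg·m²; I_f = 0.1430 + 0.1092 = 0.2522 kg·m².
ω_f = I_p ω_i / I_f = (0.1430)(5.59) / 0.2522 = 3.169 rad/s.
KE_i = ½(0.1430)(5.590 rad/s)² = 2.234 J; KE_f = ½(0.2522)(3.169)² = 1.267 J.
Fraction lost = 0.4331.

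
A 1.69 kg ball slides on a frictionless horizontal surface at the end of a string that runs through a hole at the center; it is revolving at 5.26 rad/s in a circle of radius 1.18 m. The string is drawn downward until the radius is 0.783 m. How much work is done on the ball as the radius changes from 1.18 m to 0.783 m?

W ≈ 41.4 J

The constraining force is radial, so m r² ω about the center is conserved.
ω₂ = ω₁ (r₁/r₂)² = (5.26)(1.18/0.783)² = 11.95 rad/s.
W = ΔKE = ½m(v₂² − v₁²) = 41.38 J.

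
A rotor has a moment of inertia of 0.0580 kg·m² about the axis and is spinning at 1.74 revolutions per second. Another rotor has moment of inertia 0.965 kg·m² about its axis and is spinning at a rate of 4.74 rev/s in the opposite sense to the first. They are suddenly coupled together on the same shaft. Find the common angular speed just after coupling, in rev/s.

|ω_f| ≈ 4.37 rev/s

No external torque acts about the common axis, so total angular momentum is conserved.
Taking A's sense as positive: L = (0.05800)(1.74) − (0.9650)(4.74) = -4.473 kg·m²·rev/s.
Combined I = 0.05800 + 0.9650 = 1.023 kg·m².
ω_f = L / I = -4.473 / 1.023 = -4.373 rev/s.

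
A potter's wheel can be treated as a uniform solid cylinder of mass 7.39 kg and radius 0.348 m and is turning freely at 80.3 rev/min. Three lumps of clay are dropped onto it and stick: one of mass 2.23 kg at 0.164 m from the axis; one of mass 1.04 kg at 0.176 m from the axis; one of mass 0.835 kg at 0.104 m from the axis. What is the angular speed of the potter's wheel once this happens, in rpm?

ω_f ≈ 65.5 rpm

No external torque acts about the axis; L_before = L_after.
I_p = ½(7.39)(0.348)² = 0.4475 kg·m².
Added inertia Σmr² = (2.23)(0.164)² + (1.04)(0.176)² + (0.835)(0.104)² = 0.1012 kg·m²; I_f = 0.4475 + 0.1012 = 0.5487 kg·m².
ω_f = I_p ω_i / I_f = (0.4475)(80.3) / 0.5487 = 65.49 rpm.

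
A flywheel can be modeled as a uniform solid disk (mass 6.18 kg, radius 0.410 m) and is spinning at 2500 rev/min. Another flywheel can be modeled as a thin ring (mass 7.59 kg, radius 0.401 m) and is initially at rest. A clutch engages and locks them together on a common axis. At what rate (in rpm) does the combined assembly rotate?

|ω_f| ≈ 746 rpm

The coupling torques are internal; angular momentum about the shared axis is conserved.
Moments of inertia: I_A = ½(6.18)(0.410)² = 0.5194 kg·m²; I_B = (7.59)(0.401)² = 1.220 kg·m².
Taking A's sense as positive: L = (0.5194)(2500) = 1299 kg·m²·rpm.
Combined I = 0.5194 + 1.220 = 1.740 kg·m².
ω_f = L / I = 1299 / 1.740 = 746.3 rpm.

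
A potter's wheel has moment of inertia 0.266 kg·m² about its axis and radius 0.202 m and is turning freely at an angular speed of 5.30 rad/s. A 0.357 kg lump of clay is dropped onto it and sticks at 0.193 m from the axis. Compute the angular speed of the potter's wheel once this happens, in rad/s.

ω_f ≈ 5.05 rad/s

No external torque acts about the axis; L_before = L_after.
Added inertia Σmr² = (0.357)(0.193)² = 0.01330 kg·m²; I_f = 0.2660 + 0.01330 = 0.2793 kg·m².
ω_f = I_p ω_i / I_f = (0.2660)(5.30) / 0.2793 = 5.048 rad/s.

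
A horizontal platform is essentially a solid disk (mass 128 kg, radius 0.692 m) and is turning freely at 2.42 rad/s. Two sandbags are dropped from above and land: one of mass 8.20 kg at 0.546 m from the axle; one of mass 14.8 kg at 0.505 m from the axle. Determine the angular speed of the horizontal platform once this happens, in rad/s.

ω_f ≈ 2.01 rad/s

The added mass arrives with no angular momentum about the axle, and any external torque about the axle is negligible, so the system's angular momentum is conserved.
I_p = ½(128)(0.692)² = 30.65 kg·m².
Added inertia Σmr² = (8.20)(0.546)² + (14.8)(0.505)² = 6.219 kg·m²; I_f = 30.65 + 6.219 = 36.87 kg·m².
ω_f = I_p ω_i / I_f = (30.65)(2.42) / 36.87 = 2.012 rad/s.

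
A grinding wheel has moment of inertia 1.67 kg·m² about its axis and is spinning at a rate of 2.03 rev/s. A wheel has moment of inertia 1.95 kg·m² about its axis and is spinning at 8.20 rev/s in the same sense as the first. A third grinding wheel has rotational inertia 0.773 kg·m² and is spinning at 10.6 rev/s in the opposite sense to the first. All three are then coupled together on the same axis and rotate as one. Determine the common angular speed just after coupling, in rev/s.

|ω_f| ≈ 2.55 rev/s

No external torque acts about the common axis, so total angular momentum is conserved.
Taking A's sense as positive: L = (1.670)(2.03) + (1.950)(8.20) − (0.7730)(10.6) = 11.19 kg·m²·rev/s.
Combined I = 1.670 + 1.950 + 0.7730 = 4.393 kg·m².
ω_f = L / I = 11.19 / 4.393 = 2.546 rev/s.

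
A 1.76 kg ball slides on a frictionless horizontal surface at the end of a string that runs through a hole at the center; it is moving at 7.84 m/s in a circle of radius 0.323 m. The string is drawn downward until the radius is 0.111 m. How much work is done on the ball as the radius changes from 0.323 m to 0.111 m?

W ≈ 404 J

The only horizontal force on the mass is along the cord (radial), so it exerts no torque about the hole and angular momentum m v r is conserved.
v₂ = v₁ r₁ / r₂ = (7.84)(0.323) / (0.111) = 22.81 m/s.
W = ΔKE = ½m(v₂² − v₁²) = 403.9 J.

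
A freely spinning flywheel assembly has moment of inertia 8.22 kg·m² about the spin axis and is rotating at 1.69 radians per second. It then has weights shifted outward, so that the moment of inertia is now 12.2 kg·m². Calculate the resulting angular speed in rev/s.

ω₂ ≈ 0.181 rev/s

No external torque acts about the spin axis, so angular momentum is conserved.
ω₂ = I₁ω₁ / I₂ = (8.220)(1.69 rad/s) / (12.20) = 1.139 rad/s = 0.1812 rev/s.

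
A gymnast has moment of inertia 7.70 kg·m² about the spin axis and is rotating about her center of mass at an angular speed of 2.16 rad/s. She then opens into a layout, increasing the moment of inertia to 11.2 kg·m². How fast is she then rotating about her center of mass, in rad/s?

ω₂ ≈ 1.49 rad/s

Angular momentum about the spin axis is conserved since the torque about it is zero.
ω₂ = I₁ω₁ / I₂ = (7.700)(2.16 rad/s) / (11.20) = 1.485 rad/s.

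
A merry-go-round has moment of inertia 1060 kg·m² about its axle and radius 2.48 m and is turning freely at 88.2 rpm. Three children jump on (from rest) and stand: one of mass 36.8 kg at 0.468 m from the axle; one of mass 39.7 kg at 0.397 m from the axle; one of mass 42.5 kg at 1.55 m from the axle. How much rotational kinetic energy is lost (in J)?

energy lost ≈ 4470 J

The added mass arrives with no angular momentum about the axle, and any external torque about the axle is negligible, so the system's angular momentum is conserved.
Added inertia Σmr² = (36.8)(0.468)² + (39.7)(0.397)² + (42.5)(1.55)² = 116.4 kg·m²; I_f = 1060 + 116.4 = 1176 kg·m².
ω_f = I_p ω_i / I_f = (1060)(88.2) / 1176 = 79.47 rpm.
KE_i = ½(1060)(9.236 rad/s)² = 45210 J; KE_f = ½(1176)(8.322)² = 40740 J.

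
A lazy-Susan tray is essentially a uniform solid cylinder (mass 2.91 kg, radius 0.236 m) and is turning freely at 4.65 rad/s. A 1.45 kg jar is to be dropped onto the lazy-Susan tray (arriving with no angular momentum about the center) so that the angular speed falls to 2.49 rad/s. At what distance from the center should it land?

The added mass arrives with no angular momentum about the center, and any external torque about the center is negligible, so the system's angular momentum is conserved.
I_p = ½(2.91)(0.236)² = 0.08104 kg·m².
I_p ω_i = (I_p + m r²) ω_f ⇒ m r² = I_p(ω_i/ω_f − 1) = 0.08104(4.65/2.49 − 1) = 0.07030 kg·m².
r = √(0.07030/1.45) = 0.2202 m.

r ≈ 0.220 m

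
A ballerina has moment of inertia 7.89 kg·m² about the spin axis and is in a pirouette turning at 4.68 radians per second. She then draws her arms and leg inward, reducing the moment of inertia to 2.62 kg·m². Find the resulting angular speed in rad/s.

ω₂ ≈ 14.1 rad/s

No external torque acts about the spin axis, so angular momentum is conserved.
ω₂ = I₁ω₁ / I₂ = (7.890)(4.68 rad/s) / (2.620) = 14.09 rad/s.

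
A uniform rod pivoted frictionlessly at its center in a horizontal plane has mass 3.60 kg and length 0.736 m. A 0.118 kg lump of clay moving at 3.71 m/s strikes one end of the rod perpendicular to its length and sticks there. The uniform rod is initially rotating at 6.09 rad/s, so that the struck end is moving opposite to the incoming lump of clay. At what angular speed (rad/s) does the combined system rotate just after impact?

The axle reaction passes through the pivot and exerts no torque about it; angular momentum about the pivot is conserved through the impact.
I_p = (1/12)(3.60)(0.736)² = 0.1625 kg·m². Taking the sense of the lump of clay's angular momentum as positive, L_{lump} = m v R = (0.118)(3.71)(0.736/2) = 0.1611 kg·m²/s.
L_i = −I_p ω_p + m v R = −(0.1625)(6.09) + 0.1611 = -0.8286 kg·m²/s.
After sticking, I_f = I_p + m R² = 0.1625 + (0.118)(0.736/2)² = 0.1785 kg·m².
ω_f = L_i / I_f = -0.8286 / 0.1785 = -4.642 rad/s.

|ω_f| ≈ 4.64 rad/s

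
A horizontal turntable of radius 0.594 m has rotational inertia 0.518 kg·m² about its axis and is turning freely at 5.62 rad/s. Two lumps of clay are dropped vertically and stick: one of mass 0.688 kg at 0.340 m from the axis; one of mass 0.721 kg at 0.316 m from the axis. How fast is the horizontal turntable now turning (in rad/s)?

The added mass arrives with no angular momentum about the axis, and any external torque about the axis is negligible, so the system's angular momentum is conserved.
Added inertia Σmr² = (0.688)(0.340)² + (0.721)(0.316)² = 0.1515 kg·m²; I_f = 0.5180 + 0.1515 = 0.6695 kg·m².
ω_f = I_p ω_i / I_f = (0.5180)(5.62) / 0.6695 = 4.348 rad/s.

ω_f ≈ 4.35 rad/s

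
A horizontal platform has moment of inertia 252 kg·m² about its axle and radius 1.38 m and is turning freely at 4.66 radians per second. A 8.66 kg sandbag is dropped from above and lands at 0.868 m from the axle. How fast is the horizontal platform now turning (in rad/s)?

ω_f ≈ 4.54 rad/s

No external torque acts about the axle; L_before = L_after.
Added inertia Σmr² = (8.66)(0.868)² = 6.525 kg·m²; I_f = 252.0 + 6.525 = 258.5 kg·m².
ω_f = I_p ω_i / I_f = (252.0)(4.66) / 258.5 = 4.542 rad/s.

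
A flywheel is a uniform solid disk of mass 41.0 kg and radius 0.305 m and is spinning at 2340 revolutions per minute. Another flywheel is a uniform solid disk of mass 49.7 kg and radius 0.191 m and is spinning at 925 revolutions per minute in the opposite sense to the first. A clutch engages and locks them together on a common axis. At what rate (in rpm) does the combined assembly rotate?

|ω_f| ≈ 1290 rpm

The coupling torques are internal; angular momentum about the shared axis is conserved.
Moments of inertia: I_A = ½(41.0)(0.305)² = 1.907 kg·m²; I_B = ½(49.7)(0.191)² = 0.9066 kg·m².
Taking A's sense as positive: L = (1.907)(2340) − (0.9066)(925) = 3624 kg·m²·rpm.
Combined I = 1.907 + 0.9066 = 2.814 kg·m².
ω_f = L / I = 3624 / 2.814 = 1288 rpm.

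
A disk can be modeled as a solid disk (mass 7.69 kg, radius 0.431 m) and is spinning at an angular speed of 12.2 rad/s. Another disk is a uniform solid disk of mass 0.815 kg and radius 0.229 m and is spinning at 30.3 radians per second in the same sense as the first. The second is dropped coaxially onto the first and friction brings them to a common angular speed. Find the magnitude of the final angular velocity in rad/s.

The coupling torques are internal; angular momentum about the shared axis is conserved.
Moments of inertia: I_A = ½(7.69)(0.431)² = 0.7143 kg·m²; I_B = ½(0.815)(0.229)² = 0.02137 kg·m².
Taking A's sense as positive: L = (0.7143)(12.2) + (0.02137)(30.3) = 9.361 kg·m²·rad/s.
Combined I = 0.7143 + 0.02137 = 0.7356 kg·m².
ω_f = L / I = 9.361 / 0.7356 = 12.73 rad/s.

|ω_f| ≈ 12.7 rad/s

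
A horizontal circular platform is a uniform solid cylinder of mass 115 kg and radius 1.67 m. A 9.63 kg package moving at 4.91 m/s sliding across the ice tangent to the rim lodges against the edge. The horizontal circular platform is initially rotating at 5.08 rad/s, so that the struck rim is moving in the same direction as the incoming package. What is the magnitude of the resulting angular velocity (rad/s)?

About the central axle the impulsive forces during the collision are internal, so angular momentum about that axis is conserved.
I_p = ½(115)(1.67)² = 160.4 kg·m². Taking the sense of the package's angular momentum as positive, L_{package} = m v R = (9.63)(4.91)(1.67) = 78.96 kg·m²/s.
L_i = +I_p ω_p + m v R = +(160.4)(5.08) + 78.96 = 893.6 kg·m²/s.
After sticking, I_f = I_p + m R² = 160.4 + (9.63)(1.67)² = 187.2 kg·m².
ω_f = L_i / I_f = 893.6 / 187.2 = 4.773 rad/s.

|ω_f| ≈ 4.77 rad/s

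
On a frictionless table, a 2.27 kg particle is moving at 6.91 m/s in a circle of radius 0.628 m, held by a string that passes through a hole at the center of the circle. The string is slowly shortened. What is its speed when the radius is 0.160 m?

Central (radial) force ⇒ zero torque about the center ⇒ m v r is constant.
v₂ = v₁ r₁ / r₂ = (6.91)(0.628) / (0.160) = 27.12 m/s.

v₂ ≈ 27.1 m/s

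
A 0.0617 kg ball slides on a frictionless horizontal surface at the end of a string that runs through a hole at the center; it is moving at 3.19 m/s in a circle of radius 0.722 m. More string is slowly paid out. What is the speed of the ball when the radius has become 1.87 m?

The only horizontal force on the mass is along the cord (radial), so it exerts no torque about the hole and angular momentum m v r is conserved.
v₂ = v₁ r₁ / r₂ = (3.19)(0.722) / (1.87) = 1.232 m/s.

v₂ ≈ 1.23 m/s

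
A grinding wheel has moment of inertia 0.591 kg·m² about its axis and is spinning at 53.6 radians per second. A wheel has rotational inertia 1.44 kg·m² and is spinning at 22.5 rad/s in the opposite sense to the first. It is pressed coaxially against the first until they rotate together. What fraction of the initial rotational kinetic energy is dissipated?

No external torque acts about the common axis, so total angular momentum is conserved.
Taking A's sense as positive: L = (0.5910)(53.6) − (1.440)(22.5) = -0.7224 kg·m²·rad/s.
Combined I = 0.5910 + 1.440 = 2.031 kg·m².
ω_f = L / I = -0.7224 / 2.031 = -0.3557 rad/s.
KE_i = ½ΣIω² = 1213 J; KE_f = ½(2.031)(0.3557)² = 0.1285 J.
Fraction dissipated = (KE_i − KE_f)/KE_i = 0.9999.

fraction ≈ 1.00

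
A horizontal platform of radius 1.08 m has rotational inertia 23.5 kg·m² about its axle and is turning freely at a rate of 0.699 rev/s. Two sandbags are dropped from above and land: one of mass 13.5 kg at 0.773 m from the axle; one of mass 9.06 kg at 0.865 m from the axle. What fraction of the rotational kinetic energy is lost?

fraction ≈ 0.387

No external torque acts about the axle; L_before = L_after.
Added inertia Σmr² = (13.5)(0.773)² + (9.06)(0.865)² = 14.85 kg·m²; I_f = 23.50 + 14.85 = 38.35 kg·m².
ω_f = I_p ω_i / I_f = (23.50)(0.699) / 38.35 = 0.4284 rev/s.
KE_i = ½(23.50)(4.392 rad/s)² = 226.6 J; KE_f = ½(38.35)(2.692)² = 138.9 J.
Fraction lost = 0.3872.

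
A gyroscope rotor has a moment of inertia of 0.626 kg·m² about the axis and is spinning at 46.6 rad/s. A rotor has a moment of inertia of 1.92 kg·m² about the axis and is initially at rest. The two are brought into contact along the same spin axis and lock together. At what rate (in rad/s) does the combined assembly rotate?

|ω_f| ≈ 11.5 rad/s

The coupling torques are internal; angular momentum about the shared axis is conserved.
Taking A's sense as positive: L = (0.6260)(46.6) = 29.17 kg·m²·rad/s.
Combined I = 0.6260 + 1.920 = 2.546 kg·m².
ω_f = L / I = 29.17 / 2.546 = 11.46 rad/s.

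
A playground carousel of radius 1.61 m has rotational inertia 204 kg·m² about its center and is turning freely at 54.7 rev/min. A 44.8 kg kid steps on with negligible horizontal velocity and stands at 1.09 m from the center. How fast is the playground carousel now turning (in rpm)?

ω_f ≈ 43.4 rpm

No external torque acts about the center; L_before = L_after.
Added inertia Σmr² = (44.8)(1.09)² = 53.23 kg·m²; I_f = 204.0 + 53.23 = 257.2 kg·m².
ω_f = I_p ω_i / I_f = (204.0)(54.7) / 257.2 = 43.38 rpm.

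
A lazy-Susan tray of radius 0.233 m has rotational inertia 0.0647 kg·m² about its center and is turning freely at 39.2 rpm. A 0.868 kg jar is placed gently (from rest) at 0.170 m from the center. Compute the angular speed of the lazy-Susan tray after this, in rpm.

No external torque acts about the center; L_before = L_after.
Added inertia Σmr² = (0.868)(0.170)² = 0.02509 kg·m²; I_f = 0.06470 + 0.02509 = 0.08979 kg·m².
ω_f = I_p ω_i / I_f = (0.06470)(39.2) / 0.08979 = 28.25 rpm.

ω_f ≈ 28.2 rpm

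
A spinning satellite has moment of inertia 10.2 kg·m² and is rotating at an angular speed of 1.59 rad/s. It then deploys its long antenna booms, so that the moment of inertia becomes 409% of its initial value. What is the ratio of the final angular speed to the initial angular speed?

ω₂/ω₁ ≈ 0.244

No external torque acts about the spin axis, so angular momentum is conserved.
I₂ = 4.09 × 10.2 = 41.72 kg·m².
ω₂/ω₁ = I₁/I₂ = 10.20 / 41.72 = 0.2445.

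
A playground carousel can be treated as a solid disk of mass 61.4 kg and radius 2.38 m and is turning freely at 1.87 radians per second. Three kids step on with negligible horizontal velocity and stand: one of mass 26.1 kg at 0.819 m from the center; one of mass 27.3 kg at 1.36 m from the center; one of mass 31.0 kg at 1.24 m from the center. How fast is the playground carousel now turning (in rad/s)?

ω_f ≈ 1.12 rad/s

No external torque acts about the center; L_before = L_after.
I_p = ½(61.4)(2.38)² = 173.9 kg·m².
Added inertia Σmr² = (26.1)(0.819)² + (27.3)(1.36)² + (31.0)(1.24)² = 115.7 kg·m²; I_f = 173.9 + 115.7 = 289.6 kg·m².
ω_f = I_p ω_i / I_f = (173.9)(1.87) / 289.6 = 1.123 rad/s.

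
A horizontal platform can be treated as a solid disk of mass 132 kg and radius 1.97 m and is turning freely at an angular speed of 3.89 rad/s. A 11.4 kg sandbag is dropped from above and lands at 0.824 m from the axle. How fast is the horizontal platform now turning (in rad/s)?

ω_f ≈ 3.78 rad/s

The added mass arrives with no angular momentum about the axle, and any external torque about the axle is negligible, so the system's angular momentum is conserved.
I_p = ½(132)(1.97)² = 256.1 kg·m².
Added inertia Σmr² = (11.4)(0.824)² = 7.740 kg·m²; I_f = 256.1 + 7.740 = 263.9 kg·m².
ω_f = I_p ω_i / I_f = (256.1)(3.89) / 263.9 = 3.776 rad/s.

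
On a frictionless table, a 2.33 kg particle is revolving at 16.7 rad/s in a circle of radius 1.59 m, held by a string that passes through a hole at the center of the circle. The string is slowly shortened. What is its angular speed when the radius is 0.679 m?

The constraining force is radial, so m r² ω about the center is conserved.
ω₂ = ω₁ (r₁/r₂)² = (16.7)(1.59/0.679)² = 91.57 rad/s.

ω₂ ≈ 91.6 rad/s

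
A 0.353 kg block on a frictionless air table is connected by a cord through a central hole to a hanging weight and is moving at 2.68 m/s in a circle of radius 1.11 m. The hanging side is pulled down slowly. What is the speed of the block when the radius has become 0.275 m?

v₂ ≈ 10.8 m/s

The only horizontal force on the mass is along the cord (radial), so it exerts no torque about the hole and angular momentum m v r is conserved.
v₂ = v₁ r₁ / r₂ = (2.68)(1.11) / (0.275) = 10.82 m/s.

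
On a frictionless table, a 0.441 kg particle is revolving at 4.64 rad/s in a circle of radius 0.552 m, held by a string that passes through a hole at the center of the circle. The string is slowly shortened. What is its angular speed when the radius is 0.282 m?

ω₂ ≈ 17.8 rad/s

The constraining force is radial, so m r² ω about the center is conserved.
ω₂ = ω₁ (r₁/r₂)² = (4.64)(0.552/0.282)² = 17.78 rad/s.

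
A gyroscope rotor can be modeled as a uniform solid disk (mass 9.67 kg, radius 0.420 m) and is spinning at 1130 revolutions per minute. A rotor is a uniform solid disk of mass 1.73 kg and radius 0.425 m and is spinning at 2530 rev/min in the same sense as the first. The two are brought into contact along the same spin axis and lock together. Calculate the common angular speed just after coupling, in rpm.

|ω_f| ≈ 1350 rpm

No external torque acts about the common axis, so total angular momentum is conserved.
Moments of inertia: I_A = ½(9.67)(0.420)² = 0.8529 kg·m²; I_B = ½(1.73)(0.425)² = 0.1562 kg·m².
Taking A's sense as positive: L = (0.8529)(1130) + (0.1562)(2530) = 1359 kg·m²·rpm.
Combined I = 0.8529 + 0.1562 = 1.009 kg·m².
ω_f = L / I = 1359 / 1.009 = 1347 rpm.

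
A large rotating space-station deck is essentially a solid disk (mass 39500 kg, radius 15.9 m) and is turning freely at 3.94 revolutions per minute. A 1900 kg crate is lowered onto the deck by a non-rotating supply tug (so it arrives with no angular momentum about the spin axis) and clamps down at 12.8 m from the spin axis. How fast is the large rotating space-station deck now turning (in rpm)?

No external torque acts about the spin axis; L_before = L_after.
I_p = ½(39500)(15.9)² = 4.993e+06 kg·m².
Added inertia Σmr² = (1900)(12.8)² = 3.113e+05 kg·m²; I_f = 4.993e+06 + 3.113e+05 = 5.304e+06 kg·m².
ω_f = I_p ω_i / I_f = (4.993e+06)(3.94) / 5.304e+06 = 3.709 rpm.

ω_f ≈ 3.71 rpm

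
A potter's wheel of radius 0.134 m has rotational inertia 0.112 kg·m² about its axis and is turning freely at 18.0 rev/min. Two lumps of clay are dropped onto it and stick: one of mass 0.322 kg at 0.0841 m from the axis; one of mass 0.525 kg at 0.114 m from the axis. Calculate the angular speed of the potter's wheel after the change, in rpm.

ω_f ≈ 16.6 rpm

No external torque acts about the axis; L_before = L_after.
Added inertia Σmr² = (0.322)(0.0841)² + (0.525)(0.114)² = 0.009100 kg·m²; I_f = 0.1120 + 0.009100 = 0.1211 kg·m².
ω_f = I_p ω_i / I_f = (0.1120)(18.0) / 0.1211 = 16.65 rpm.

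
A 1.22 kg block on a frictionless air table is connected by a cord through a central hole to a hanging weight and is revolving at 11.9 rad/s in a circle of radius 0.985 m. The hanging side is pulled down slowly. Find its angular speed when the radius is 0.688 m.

The constraining force is radial, so m r² ω about the center is conserved.
ω₂ = ω₁ (r₁/r₂)² = (11.9)(0.985/0.688)² = 24.39 rad/s.

ω₂ ≈ 24.4 rad/s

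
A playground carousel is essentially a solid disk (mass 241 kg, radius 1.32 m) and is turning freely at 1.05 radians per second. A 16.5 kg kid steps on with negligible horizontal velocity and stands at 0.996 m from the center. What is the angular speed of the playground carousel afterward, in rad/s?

ω_f ≈ 0.974 rad/s

The added mass arrives with no angular momentum about the center, and any external torque about the center is negligible, so the system's angular momentum is conserved.
I_p = ½(241)(1.32)² = 210.0 kg·m².
Added inertia Σmr² = (16.5)(0.996)² = 16.37 kg·m²; I_f = 210.0 + 16.37 = 226.3 kg·m².
ω_f = I_p ω_i / I_f = (210.0)(1.05) / 226.3 = 0.9741 rad/s.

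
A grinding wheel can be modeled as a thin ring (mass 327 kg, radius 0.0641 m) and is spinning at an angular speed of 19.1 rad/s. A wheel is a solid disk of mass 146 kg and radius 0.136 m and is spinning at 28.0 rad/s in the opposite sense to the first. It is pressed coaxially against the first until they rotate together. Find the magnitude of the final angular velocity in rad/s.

The coupling torques are internal; angular momentum about the shared axis is conserved.
Moments of inertia: I_A = (327)(0.0641)² = 1.344 kg·m²; I_B = ½(146)(0.136)² = 1.350 kg·m².
Taking A's sense as positive: L = (1.344)(19.1) − (1.350)(28.0) = -12.14 kg·m²·rad/s.
Combined I = 1.344 + 1.350 = 2.694 kg·m².
ω_f = L / I = -12.14 / 2.694 = -4.508 rad/s.

|ω_f| ≈ 4.51 rad/s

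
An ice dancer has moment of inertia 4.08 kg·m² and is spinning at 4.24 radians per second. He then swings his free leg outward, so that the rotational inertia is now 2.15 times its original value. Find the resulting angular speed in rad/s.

No external torque acts about the spin axis, so angular momentum is conserved.
I₂ = 2.15 × 4.08 = 8.772 kg·m².
ω₂ = I₁ω₁ / I₂ = (4.080)(4.24 rad/s) / (8.772) = 1.972 rad/s.

ω₂ ≈ 1.97 rad/s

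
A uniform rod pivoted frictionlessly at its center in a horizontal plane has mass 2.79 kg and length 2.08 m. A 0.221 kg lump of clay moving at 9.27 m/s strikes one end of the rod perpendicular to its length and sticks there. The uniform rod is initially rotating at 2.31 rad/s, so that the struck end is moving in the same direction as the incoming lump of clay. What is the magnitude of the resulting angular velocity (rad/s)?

|ω_f| ≈ 3.58 rad/s

About the pivot the impulsive forces during the collision are internal, so angular momentum about that axis is conserved.
I_p = (1/12)(2.79)(2.08)² = 1.006 kg·m². Taking the sense of the lump of clay's angular momentum as positive, L_{lump} = m v R = (0.221)(9.27)(2.08/2) = 2.131 kg·m²/s.
L_i = +I_p ω_p + m v R = +(1.006)(2.31) + 2.131 = 4.454 kg·m²/s.
After sticking, I_f = I_p + m R² = 1.006 + (0.221)(2.08/2)² = 1.245 kg·m².
ω_f = L_i / I_f = 4.454 / 1.245 = 3.578 rad/s.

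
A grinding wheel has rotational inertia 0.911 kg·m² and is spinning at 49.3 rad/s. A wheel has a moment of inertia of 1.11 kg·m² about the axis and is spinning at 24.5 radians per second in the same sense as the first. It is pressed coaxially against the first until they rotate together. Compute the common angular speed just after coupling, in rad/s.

No external torque acts about the common axis, so total angular momentum is conserved.
Taking A's sense as positive: L = (0.9110)(49.3) + (1.110)(24.5) = 72.11 kg·m²·rad/s.
Combined I = 0.9110 + 1.110 = 2.021 kg·m².
ω_f = L / I = 72.11 / 2.021 = 35.68 rad/s.

|ω_f| ≈ 35.7 rad/s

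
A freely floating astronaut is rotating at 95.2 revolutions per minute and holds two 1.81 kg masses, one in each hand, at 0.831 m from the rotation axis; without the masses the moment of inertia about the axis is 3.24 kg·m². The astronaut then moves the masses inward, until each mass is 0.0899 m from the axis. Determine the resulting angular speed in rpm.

No external torque acts about the spin axis, so angular momentum is conserved.
I₁ = 3.24 + 2(1.81)(0.831)² = 5.740 kg·m²; I₂ = 3.24 + 2(1.81)(0.0899)² = 3.269 kg·m².
ω₂ = I₁ω₁ / I₂ = (5.740)(95.2 rpm) / (3.269) = 167.1 rpm.

ω₂ ≈ 167 rpm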